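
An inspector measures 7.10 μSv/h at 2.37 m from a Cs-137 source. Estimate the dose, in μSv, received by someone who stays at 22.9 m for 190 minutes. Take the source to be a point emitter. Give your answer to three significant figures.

Applying the 1/r² law, rate at 22.9 m:
(2.37/22.9)² = 0.01071, so 7.10 × 0.01071 = 0.07604 μSv/h.
Dose = rate × time = 0.07604 μSv/h × 3.167 h = 0.2408 μSv.

0.241 μSv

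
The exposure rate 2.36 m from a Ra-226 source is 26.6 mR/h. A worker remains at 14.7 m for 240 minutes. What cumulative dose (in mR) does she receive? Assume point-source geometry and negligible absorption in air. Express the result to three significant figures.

2.74 mR

Intensity scales as (d₁/d₂)², so rate at 14.7 m:
26.6 × (2.36/14.7)² = 26.6 × 0.02577 = 0.6855 mR/h.
Dose = rate × time = 0.6855 mR/h × 4.000 h = 2.742 mR.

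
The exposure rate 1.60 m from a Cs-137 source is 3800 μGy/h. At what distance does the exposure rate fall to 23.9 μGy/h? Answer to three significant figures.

Intensity scales as (d₁/d₂)², so d₂ = d₁·√(I₁/I₂).
I₁/I₂ = 3800/23.9 = 159.0, so d₂ = 1.60 × √159.0 = 20.18 m.

20.2 m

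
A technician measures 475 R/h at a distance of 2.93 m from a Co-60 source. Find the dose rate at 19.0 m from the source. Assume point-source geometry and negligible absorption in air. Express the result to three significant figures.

11.3 R/h

Using I₁d₁² = I₂d₂², the rate at 19.0 m is
475 × (2.93/19.0)² = 475 × 0.02378 = 11.30 R/h.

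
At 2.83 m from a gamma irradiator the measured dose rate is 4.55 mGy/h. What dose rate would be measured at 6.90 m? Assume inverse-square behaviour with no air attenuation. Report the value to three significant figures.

Intensity scales as (d₁/d₂)², so scaling from 2.83 m to 6.90 m:
4.55 × (2.83/6.90)² = 4.55 × 0.1682 = 0.7653 mGy/h.

0.765 mGy/h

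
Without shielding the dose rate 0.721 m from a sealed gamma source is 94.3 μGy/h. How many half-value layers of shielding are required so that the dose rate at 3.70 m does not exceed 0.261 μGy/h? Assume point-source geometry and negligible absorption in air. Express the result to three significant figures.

At 3.70 m, distance alone gives 94.3 × (0.721/3.70)² = 94.3 × 0.03797 = 3.581 μGy/h.
Further attenuation needed: 3.581/0.261 = 13.72.
n = log₂(13.72) = 3.778 half-value layers.

3.78 half-value layers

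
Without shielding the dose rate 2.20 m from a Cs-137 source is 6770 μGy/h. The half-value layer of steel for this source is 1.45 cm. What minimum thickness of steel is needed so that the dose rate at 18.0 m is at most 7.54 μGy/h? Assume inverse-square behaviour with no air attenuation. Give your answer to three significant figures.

5.43 cm

At 18.0 m, distance alone gives 6770 × (2.20/18.0)² = 6770 × 0.01494 = 101.1 μGy/h.
Further attenuation needed: 101.1/7.54 = 13.41.
n = log₂(13.41) = 3.745 half-value layers.
Thickness = 3.745 × 1.45 cm = 5.430 cm.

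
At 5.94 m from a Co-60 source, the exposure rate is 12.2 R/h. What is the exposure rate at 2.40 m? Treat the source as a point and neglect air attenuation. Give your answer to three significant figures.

Applying the 1/r² law, the rate at 2.40 m is
(5.94/2.40)² = 6.126, so 12.2 × 6.126 = 74.74 R/h.

74.7 R/h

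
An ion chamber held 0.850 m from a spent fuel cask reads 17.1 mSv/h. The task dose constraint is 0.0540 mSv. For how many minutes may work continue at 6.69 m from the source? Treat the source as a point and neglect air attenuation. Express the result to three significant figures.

11.7 min

By the inverse-square law, rate at 6.69 m:
(0.850/6.69)² = 0.01614, so 17.1 × 0.01614 = 0.2760 mSv/h.
Stay time = 0.0540 mSv ÷ 0.2760 mSv/h = 0.1957 h = 11.74 min.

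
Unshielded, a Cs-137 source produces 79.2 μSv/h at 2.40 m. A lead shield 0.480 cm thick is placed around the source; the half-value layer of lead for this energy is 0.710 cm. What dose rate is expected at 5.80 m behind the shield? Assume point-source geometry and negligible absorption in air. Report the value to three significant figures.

8.49 μSv/h

Distance alone: (2.40/5.80)² = 0.1712, so 79.2 × 0.1712 = 13.56 μSv/h.
Shield: 0.480/0.710 = 0.6761 half-value layers → attenuation 2^(−0.6761) = 0.6259.
Combined: 13.56 × 0.6259 = 8.487 μSv/h.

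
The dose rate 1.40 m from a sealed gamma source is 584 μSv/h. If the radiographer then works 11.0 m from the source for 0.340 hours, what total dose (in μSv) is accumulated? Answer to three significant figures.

Using I₁d₁² = I₂d₂², rate at 11.0 m:
584 × (1.40/11.0)² = 584 × 0.01620 = 9.461 μSv/h.
Dose = rate × time = 9.461 μSv/h × 0.3400 h = 3.217 μSv.

3.22 μSv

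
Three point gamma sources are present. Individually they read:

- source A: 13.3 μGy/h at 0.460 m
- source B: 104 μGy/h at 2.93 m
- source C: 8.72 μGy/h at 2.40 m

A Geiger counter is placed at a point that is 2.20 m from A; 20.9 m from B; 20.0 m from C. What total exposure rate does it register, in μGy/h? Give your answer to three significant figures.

2.75 μGy/h

By superposition, sum each source's inverse-square contribution:
A: 13.3 × (0.460/2.20)² = 0.5815 μGy/h
B: 104 × (2.93/20.9)² = 2.044 μGy/h
C: 8.72 × (2.40/20.0)² = 0.1256 μGy/h
Total = 0.5815 + 2.044 + 0.1256 = 2.751 μGy/h.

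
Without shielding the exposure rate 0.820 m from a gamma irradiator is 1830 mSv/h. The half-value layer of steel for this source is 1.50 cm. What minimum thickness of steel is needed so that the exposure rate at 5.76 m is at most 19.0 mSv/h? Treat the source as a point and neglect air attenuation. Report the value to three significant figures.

At 5.76 m, distance alone gives 1830 × (0.820/5.76)² = 1830 × 0.02027 = 37.09 mSv/h.
Further attenuation needed: 37.09/19.0 = 1.952.
n = log₂(1.952) = 0.9650 half-value layers.
Thickness = 0.9650 × 1.50 cm = 1.448 cm.

1.45 cm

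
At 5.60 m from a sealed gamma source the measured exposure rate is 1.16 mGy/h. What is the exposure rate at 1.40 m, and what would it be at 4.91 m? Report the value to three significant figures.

18.6 mGy/h; 1.51 mGy/h

Since intensity falls as 1/r²,
At 1.40 m: 1.16 × (5.60/1.40)² = 1.16 × 16.00 = 18.56 mGy/h
At 4.91 m: 18.56 × (1.40/4.91)² = 18.56 × 0.08130 = 1.509 mGy/h.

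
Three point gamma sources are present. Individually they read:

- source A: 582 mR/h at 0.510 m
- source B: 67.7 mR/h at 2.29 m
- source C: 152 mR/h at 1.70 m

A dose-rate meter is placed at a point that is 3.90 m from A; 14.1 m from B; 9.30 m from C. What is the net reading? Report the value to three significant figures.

Each source contributes Iᵢ·(dᵢ/rᵢ)²; contributions add.
A: 582 × (0.510/3.90)² = 9.953 mR/h
B: 67.7 × (2.29/14.1)² = 1.786 mR/h
C: 152 × (1.70/9.30)² = 5.079 mR/h
Total = 9.953 + 1.786 + 5.079 = 16.82 mR/h.

16.8 mR/h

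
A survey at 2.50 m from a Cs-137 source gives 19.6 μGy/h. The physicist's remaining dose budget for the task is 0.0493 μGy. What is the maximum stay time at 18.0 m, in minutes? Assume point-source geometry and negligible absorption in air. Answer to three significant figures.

7.82 min

By the inverse-square law, rate at 18.0 m:
19.6 × (2.50/18.0)² = 19.6 × 0.01929 = 0.3781 μGy/h.
Stay time = 0.0493 μGy ÷ 0.3781 μGy/h = 0.1304 h = 7.824 min.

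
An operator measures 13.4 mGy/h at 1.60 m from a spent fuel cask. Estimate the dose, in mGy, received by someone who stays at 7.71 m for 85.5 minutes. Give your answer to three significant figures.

0.822 mGy

Applying the 1/r² law, rate at 7.71 m:
13.4 × (1.60/7.71)² = 13.4 × 0.04307 = 0.5771 mGy/h.
Dose = rate × time = 0.5771 mGy/h × 1.425 h = 0.8224 mGy.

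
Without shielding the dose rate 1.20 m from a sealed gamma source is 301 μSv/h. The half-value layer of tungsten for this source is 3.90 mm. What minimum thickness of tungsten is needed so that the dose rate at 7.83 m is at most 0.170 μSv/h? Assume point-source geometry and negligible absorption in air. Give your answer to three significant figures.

21.0 mm

At 7.83 m, distance alone gives (1.20/7.83)² = 0.02349, so 301 × 0.02349 = 7.070 μSv/h.
Further attenuation needed: 7.070/0.170 = 41.59.
n = log₂(41.59) = 5.378 half-value layers.
Thickness = 5.378 × 3.90 mm = 20.97 mm.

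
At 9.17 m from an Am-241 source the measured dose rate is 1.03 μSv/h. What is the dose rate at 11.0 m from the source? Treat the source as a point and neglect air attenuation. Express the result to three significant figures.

0.716 μSv/h

Intensity scales as (d₁/d₂)², so scaling from 9.17 m to 11.0 m:
1.03 × (9.17/11.0)² = 1.03 × 0.6949 = 0.7157 μSv/h.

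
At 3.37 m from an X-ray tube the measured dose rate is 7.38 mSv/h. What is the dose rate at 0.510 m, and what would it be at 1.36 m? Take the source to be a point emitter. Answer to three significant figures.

322 mSv/h; 45.3 mSv/h

Intensity scales as (d₁/d₂)², so
At 0.510 m: (3.37/0.510)² = 43.66, so 7.38 × 43.66 = 322.2 mSv/h
At 1.36 m: 322.2 × (0.510/1.36)² = 322.2 × 0.1406 = 45.30 mSv/h.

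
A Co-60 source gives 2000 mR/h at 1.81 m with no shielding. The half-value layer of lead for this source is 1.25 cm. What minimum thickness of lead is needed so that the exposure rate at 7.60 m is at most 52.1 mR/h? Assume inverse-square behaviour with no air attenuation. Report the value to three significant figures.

At 7.60 m, distance alone gives 2000 × (1.81/7.60)² = 2000 × 0.05672 = 113.4 mR/h.
Further attenuation needed: 113.4/52.1 = 2.177.
n = log₂(2.177) = 1.122 half-value layers.
Thickness = 1.122 × 1.25 cm = 1.403 cm.

1.40 cm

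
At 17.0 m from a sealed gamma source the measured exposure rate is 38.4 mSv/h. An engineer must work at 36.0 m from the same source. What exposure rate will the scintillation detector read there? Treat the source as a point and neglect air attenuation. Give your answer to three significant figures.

8.56 mSv/h

Since intensity falls as 1/r², scaling from 17.0 m to 36.0 m:
38.4 × (17.0/36.0)² = 38.4 × 0.2230 = 8.563 mSv/h.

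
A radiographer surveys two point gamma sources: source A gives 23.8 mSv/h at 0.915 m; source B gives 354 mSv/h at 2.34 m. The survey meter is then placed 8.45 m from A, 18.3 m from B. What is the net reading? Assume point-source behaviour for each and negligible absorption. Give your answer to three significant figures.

Each source contributes Iᵢ·(dᵢ/rᵢ)²; contributions add.
A: 23.8 × (0.915/8.45)² = 0.2791 mSv/h
B: 354 × (2.34/18.3)² = 5.788 mSv/h
Total = 0.2791 + 5.788 = 6.067 mSv/h.

6.07 mSv/h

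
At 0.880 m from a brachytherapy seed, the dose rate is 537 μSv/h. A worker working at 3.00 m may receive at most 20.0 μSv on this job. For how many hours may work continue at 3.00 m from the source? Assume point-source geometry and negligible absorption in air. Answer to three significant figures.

0.433 h

Applying the 1/r² law, rate at 3.00 m:
537 × (0.880/3.00)² = 537 × 0.08604 = 46.20 μSv/h.
Stay time = 20.0 μSv ÷ 46.20 μSv/h = 0.4329 h.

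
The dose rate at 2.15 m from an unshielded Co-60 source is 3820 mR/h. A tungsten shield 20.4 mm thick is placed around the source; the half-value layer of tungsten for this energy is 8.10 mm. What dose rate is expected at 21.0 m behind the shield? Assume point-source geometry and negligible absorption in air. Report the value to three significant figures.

6.99 mR/h

Distance alone: 3820 × (2.15/21.0)² = 3820 × 0.01048 = 40.03 mR/h.
Shield: 20.4/8.10 = 2.519 half-value layers → attenuation 2^(−2.519) = 0.1745.
Combined: 40.03 × 0.1745 = 6.985 mR/h.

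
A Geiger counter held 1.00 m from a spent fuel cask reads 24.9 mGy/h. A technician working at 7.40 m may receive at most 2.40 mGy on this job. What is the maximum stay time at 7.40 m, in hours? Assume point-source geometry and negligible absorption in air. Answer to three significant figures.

By the inverse-square law, rate at 7.40 m:
24.9 × (1.00/7.40)² = 24.9 × 0.01826 = 0.4547 mGy/h.
Stay time = 2.40 mGy ÷ 0.4547 mGy/h = 5.278 h.

5.28 h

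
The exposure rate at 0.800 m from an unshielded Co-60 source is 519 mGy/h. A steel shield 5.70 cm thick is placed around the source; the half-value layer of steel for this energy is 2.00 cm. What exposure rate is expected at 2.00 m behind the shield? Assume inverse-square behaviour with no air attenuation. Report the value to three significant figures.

Distance alone: (0.800/2.00)² = 0.1600, so 519 × 0.1600 = 83.04 mGy/h.
Shield: 5.70/2.00 = 2.850 half-value layers → attenuation 2^(−2.850) = 0.1387.
Combined: 83.04 × 0.1387 = 11.52 mGy/h.

11.5 mGy/h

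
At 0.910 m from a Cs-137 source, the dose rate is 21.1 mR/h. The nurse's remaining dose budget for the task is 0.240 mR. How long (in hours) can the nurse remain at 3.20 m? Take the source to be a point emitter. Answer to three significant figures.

Since intensity falls as 1/r², rate at 3.20 m:
(0.910/3.20)² = 0.08087, so 21.1 × 0.08087 = 1.706 mR/h.
Stay time = 0.240 mR ÷ 1.706 mR/h = 0.1407 h.

0.141 h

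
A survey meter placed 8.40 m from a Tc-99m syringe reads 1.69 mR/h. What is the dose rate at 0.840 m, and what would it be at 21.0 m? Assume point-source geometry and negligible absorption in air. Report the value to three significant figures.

Using I₁d₁² = I₂d₂²,
At 0.840 m: (8.40/0.840)² = 100.0, so 1.69 × 100.0 = 169.0 mR/h
At 21.0 m: (0.840/21.0)² = 0.001600, so 169.0 × 0.001600 = 0.2704 mR/h.

169 mR/h; 0.270 mR/h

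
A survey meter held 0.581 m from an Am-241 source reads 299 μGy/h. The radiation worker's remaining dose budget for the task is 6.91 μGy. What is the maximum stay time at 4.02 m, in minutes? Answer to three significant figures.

Applying the 1/r² law, rate at 4.02 m:
(0.581/4.02)² = 0.02089, so 299 × 0.02089 = 6.246 μGy/h.
Stay time = 6.91 μGy ÷ 6.246 μGy/h = 1.106 h = 66.36 min.

66.4 min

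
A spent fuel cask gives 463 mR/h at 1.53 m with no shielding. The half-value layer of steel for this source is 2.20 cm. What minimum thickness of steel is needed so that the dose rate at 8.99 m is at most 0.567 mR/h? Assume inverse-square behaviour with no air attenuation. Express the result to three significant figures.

10.0 cm

At 8.99 m, distance alone gives 463 × (1.53/8.99)² = 463 × 0.02896 = 13.41 mR/h.
Further attenuation needed: 13.41/0.567 = 23.65.
n = log₂(23.65) = 4.564 half-value layers.
Thickness = 4.564 × 2.20 cm = 10.04 cm.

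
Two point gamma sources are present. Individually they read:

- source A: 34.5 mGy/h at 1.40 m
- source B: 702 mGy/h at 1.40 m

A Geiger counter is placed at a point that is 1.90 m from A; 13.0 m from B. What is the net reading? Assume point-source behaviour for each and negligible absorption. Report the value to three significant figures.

26.9 mGy/h

Each source contributes Iᵢ·(dᵢ/rᵢ)²; contributions add.
A: 34.5 × (1.40/1.90)² = 18.73 mGy/h
B: 702 × (1.40/13.0)² = 8.142 mGy/h
Total = 18.73 + 8.142 = 26.87 mGy/h.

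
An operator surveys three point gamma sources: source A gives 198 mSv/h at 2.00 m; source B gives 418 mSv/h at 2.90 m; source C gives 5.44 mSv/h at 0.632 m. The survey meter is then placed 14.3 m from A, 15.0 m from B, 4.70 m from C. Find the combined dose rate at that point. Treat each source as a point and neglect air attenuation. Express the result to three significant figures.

19.6 mSv/h

Each source contributes Iᵢ·(dᵢ/rᵢ)²; contributions add.
A: 198 × (2.00/14.3)² = 3.873 mSv/h
B: 418 × (2.90/15.0)² = 15.62 mSv/h
C: 5.44 × (0.632/4.70)² = 0.09836 mSv/h
Total = 3.873 + 15.62 + 0.09836 = 19.59 mSv/h.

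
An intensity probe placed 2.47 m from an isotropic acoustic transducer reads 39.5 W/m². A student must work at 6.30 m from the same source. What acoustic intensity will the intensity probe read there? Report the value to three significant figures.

6.07 W/m²

Using I₁d₁² = I₂d₂², scaling from 2.47 m to 6.30 m:
39.5 × (2.47/6.30)² = 39.5 × 0.1537 = 6.071 W/m².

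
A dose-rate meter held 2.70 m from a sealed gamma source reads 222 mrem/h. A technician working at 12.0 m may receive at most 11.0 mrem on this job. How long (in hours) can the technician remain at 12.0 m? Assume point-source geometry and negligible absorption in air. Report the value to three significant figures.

0.979 h

Intensity scales as (d₁/d₂)², so rate at 12.0 m:
(2.70/12.0)² = 0.05063, so 222 × 0.05063 = 11.24 mrem/h.
Stay time = 11.0 mrem ÷ 11.24 mrem/h = 0.9786 h.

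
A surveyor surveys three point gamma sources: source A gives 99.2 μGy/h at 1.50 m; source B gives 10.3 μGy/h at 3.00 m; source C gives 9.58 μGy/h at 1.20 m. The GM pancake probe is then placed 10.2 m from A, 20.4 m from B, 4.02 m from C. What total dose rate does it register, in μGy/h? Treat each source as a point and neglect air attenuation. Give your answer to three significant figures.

By superposition, sum each source's inverse-square contribution:
A: 99.2 × (1.50/10.2)² = 2.145 μGy/h
B: 10.3 × (3.00/20.4)² = 0.2228 μGy/h
C: 9.58 × (1.20/4.02)² = 0.8536 μGy/h
Total = 2.145 + 0.2228 + 0.8536 = 3.221 μGy/h.

3.22 μGy/h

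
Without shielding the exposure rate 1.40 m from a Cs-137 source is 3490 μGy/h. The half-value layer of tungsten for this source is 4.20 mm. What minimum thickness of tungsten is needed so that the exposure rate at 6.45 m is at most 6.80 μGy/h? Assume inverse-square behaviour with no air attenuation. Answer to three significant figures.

19.3 mm

At 6.45 m, distance alone gives 3490 × (1.40/6.45)² = 3490 × 0.04711 = 164.4 μGy/h.
Further attenuation needed: 164.4/6.80 = 24.18.
n = log₂(24.18) = 4.596 half-value layers.
Thickness = 4.596 × 4.20 mm = 19.30 mm.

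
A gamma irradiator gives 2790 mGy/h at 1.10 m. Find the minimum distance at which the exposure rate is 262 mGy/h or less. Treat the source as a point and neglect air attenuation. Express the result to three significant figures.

3.59 m

Applying the 1/r² law, d₂ = d₁·√(I₁/I₂).
I₁/I₂ = 2790/262 = 10.65, so d₂ = 1.10 × √10.65 = 3.590 m.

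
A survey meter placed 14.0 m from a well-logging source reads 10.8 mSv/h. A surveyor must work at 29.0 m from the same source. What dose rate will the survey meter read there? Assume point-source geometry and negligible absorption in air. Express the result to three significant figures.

Intensity scales as (d₁/d₂)², so scaling from 14.0 m to 29.0 m:
10.8 × (14.0/29.0)² = 10.8 × 0.2331 = 2.517 mSv/h.

2.52 mSv/h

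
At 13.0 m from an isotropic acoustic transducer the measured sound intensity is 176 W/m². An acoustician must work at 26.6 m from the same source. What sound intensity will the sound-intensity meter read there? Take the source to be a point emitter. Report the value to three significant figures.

By the inverse-square law, scaling from 13.0 m to 26.6 m:
176 × (13.0/26.6)² = 176 × 0.2388 = 42.03 W/m².

42.0 W/m²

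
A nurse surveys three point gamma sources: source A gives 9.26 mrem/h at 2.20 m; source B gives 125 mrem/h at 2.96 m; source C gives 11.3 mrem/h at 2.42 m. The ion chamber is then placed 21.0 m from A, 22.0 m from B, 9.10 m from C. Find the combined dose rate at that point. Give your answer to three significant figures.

Each source contributes Iᵢ·(dᵢ/rᵢ)²; contributions add.
A: 9.26 × (2.20/21.0)² = 0.1016 mrem/h
B: 125 × (2.96/22.0)² = 2.263 mrem/h
C: 11.3 × (2.42/9.10)² = 0.7991 mrem/h
Total = 0.1016 + 2.263 + 0.7991 = 3.164 mrem/h.

3.16 mrem/h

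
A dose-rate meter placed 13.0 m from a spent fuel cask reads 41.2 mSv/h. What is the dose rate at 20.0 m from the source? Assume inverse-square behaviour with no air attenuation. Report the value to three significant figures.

17.4 mSv/h

By the inverse-square law, scaling from 13.0 m to 20.0 m:
(13.0/20.0)² = 0.4225, so 41.2 × 0.4225 = 17.41 mSv/h.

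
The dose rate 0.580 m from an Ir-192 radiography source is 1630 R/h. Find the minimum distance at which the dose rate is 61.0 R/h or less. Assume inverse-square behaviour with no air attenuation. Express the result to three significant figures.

3.00 m

By the inverse-square law, d₂ = d₁·√(I₁/I₂).
I₁/I₂ = 1630/61.0 = 26.72, so d₂ = 0.580 × √26.72 = 2.998 m.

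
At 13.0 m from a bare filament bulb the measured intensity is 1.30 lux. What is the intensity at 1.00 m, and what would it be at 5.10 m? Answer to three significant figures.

220 lux; 8.45 lux

Using I₁d₁² = I₂d₂²,
At 1.00 m: 1.30 × (13.0/1.00)² = 1.30 × 169.0 = 219.7 lux
At 5.10 m: (1.00/5.10)² = 0.03845, so 219.7 × 0.03845 = 8.447 lux.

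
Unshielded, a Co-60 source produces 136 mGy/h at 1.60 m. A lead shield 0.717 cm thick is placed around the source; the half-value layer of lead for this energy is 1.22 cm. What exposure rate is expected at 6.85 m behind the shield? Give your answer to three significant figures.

4.94 mGy/h

Distance alone: (1.60/6.85)² = 0.05456, so 136 × 0.05456 = 7.420 mGy/h.
Shield: 0.717/1.22 = 0.5877 half-value layers → attenuation 2^(−0.5877) = 0.6654.
Combined: 7.420 × 0.6654 = 4.937 mGy/h.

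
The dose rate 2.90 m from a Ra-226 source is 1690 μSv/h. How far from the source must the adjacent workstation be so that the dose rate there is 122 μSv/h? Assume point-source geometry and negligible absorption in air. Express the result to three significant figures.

Using I₁d₁² = I₂d₂², d₂ = d₁·√(I₁/I₂).
I₁/I₂ = 1690/122 = 13.85, so d₂ = 2.90 × √13.85 = 10.79 m.

10.8 m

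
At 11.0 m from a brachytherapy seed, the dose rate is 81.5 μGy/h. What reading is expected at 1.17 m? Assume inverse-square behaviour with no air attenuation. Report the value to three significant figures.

By the inverse-square law, the rate at 1.17 m is
81.5 × (11.0/1.17)² = 81.5 × 88.39 = 7204 μGy/h.

7200 μGy/h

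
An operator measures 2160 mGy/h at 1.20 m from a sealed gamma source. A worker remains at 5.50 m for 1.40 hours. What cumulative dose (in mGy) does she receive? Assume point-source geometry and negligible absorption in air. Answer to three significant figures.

144 mGy

Since intensity falls as 1/r², rate at 5.50 m:
(1.20/5.50)² = 0.04760, so 2160 × 0.04760 = 102.8 mGy/h.
Dose = rate × time = 102.8 mGy/h × 1.400 h = 143.9 mGy.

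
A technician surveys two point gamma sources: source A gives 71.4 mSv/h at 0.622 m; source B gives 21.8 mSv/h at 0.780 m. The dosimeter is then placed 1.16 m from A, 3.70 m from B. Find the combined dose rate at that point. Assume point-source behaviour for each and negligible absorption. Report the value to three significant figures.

By superposition, sum each source's inverse-square contribution:
A: 71.4 × (0.622/1.16)² = 20.53 mSv/h
B: 21.8 × (0.780/3.70)² = 0.9688 mSv/h
Total = 20.53 + 0.9688 = 21.50 mSv/h.

21.5 mSv/h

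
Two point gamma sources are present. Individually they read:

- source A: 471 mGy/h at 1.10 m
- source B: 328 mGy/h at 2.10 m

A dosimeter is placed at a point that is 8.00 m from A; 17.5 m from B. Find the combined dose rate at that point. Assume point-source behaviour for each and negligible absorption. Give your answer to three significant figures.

13.6 mGy/h

By superposition, sum each source's inverse-square contribution:
A: 471 × (1.10/8.00)² = 8.905 mGy/h
B: 328 × (2.10/17.5)² = 4.723 mGy/h
Total = 8.905 + 4.723 = 13.63 mGy/h.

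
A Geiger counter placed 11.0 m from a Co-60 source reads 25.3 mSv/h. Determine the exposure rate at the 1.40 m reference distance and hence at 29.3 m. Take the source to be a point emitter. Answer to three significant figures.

Applying the 1/r² law,
At 1.40 m: 25.3 × (11.0/1.40)² = 25.3 × 61.73 = 1562 mSv/h
At 29.3 m: (1.40/29.3)² = 0.002283, so 1562 × 0.002283 = 3.566 mSv/h.

1560 mSv/h; 3.57 mSv/h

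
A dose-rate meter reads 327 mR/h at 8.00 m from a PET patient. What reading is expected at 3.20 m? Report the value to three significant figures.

2040 mR/h

By the inverse-square law, the rate at 3.20 m is
(8.00/3.20)² = 6.250, so 327 × 6.250 = 2044 mR/h.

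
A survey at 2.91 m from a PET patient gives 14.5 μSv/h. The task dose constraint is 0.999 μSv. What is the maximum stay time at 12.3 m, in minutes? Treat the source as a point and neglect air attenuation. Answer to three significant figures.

Intensity scales as (d₁/d₂)², so rate at 12.3 m:
(2.91/12.3)² = 0.05597, so 14.5 × 0.05597 = 0.8116 μSv/h.
Stay time = 0.999 μSv ÷ 0.8116 μSv/h = 1.231 h = 73.86 min.

73.9 min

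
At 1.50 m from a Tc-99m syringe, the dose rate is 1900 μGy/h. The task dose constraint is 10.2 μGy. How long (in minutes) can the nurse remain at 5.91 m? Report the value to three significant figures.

5.00 min

Since intensity falls as 1/r², rate at 5.91 m:
(1.50/5.91)² = 0.06442, so 1900 × 0.06442 = 122.4 μGy/h.
Stay time = 10.2 μGy ÷ 122.4 μGy/h = 0.08333 h = 5.000 min.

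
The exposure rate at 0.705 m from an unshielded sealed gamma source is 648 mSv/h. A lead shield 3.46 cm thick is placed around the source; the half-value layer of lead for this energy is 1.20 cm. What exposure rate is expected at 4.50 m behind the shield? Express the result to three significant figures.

Distance alone: (0.705/4.50)² = 0.02454, so 648 × 0.02454 = 15.90 mSv/h.
Shield: 3.46/1.20 = 2.883 half-value layers → attenuation 2^(−2.883) = 0.1356.
Combined: 15.90 × 0.1356 = 2.156 mSv/h.

2.16 mSv/h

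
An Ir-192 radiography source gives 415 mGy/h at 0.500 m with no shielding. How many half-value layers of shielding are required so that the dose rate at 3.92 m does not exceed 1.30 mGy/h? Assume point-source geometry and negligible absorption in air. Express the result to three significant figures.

At 3.92 m, distance alone gives 415 × (0.500/3.92)² = 415 × 0.01627 = 6.752 mGy/h.
Further attenuation needed: 6.752/1.30 = 5.194.
n = log₂(5.194) = 2.377 half-value layers.

2.38 half-value layers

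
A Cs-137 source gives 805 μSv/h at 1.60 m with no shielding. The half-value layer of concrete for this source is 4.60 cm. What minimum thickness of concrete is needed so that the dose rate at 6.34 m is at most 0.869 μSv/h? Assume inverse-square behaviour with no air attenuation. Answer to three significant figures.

At 6.34 m, distance alone gives 805 × (1.60/6.34)² = 805 × 0.06369 = 51.27 μSv/h.
Further attenuation needed: 51.27/0.869 = 59.00.
n = log₂(59.00) = 5.883 half-value layers.
Thickness = 5.883 × 4.60 cm = 27.06 cm.

27.1 cm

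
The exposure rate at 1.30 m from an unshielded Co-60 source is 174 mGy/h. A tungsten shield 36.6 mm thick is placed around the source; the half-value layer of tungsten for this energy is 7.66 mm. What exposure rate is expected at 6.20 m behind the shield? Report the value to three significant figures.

0.279 mGy/h

Distance alone: 174 × (1.30/6.20)² = 174 × 0.04396 = 7.649 mGy/h.
Shield: 36.6/7.66 = 4.778 half-value layers → attenuation 2^(−4.778) = 0.03645.
Combined: 7.649 × 0.03645 = 0.2788 mGy/h.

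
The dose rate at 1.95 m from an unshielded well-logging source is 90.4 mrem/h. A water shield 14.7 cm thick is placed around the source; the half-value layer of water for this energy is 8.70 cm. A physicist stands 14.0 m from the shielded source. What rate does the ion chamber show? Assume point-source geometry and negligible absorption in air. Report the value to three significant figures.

Distance alone: 90.4 × (1.95/14.0)² = 90.4 × 0.01940 = 1.754 mrem/h.
Shield: 14.7/8.70 = 1.690 half-value layers → attenuation 2^(−1.690) = 0.3099.
Combined: 1.754 × 0.3099 = 0.5436 mrem/h.

0.544 mrem/h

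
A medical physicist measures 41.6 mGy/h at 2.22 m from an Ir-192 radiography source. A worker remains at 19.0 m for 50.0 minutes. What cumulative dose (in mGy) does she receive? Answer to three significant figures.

0.473 mGy

Applying the 1/r² law, rate at 19.0 m:
41.6 × (2.22/19.0)² = 41.6 × 0.01365 = 0.5678 mGy/h.
Dose = rate × time = 0.5678 mGy/h × 0.8333 h = 0.4731 mGy.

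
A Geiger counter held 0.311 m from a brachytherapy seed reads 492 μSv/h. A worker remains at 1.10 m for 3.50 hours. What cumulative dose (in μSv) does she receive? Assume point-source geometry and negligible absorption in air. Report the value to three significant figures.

Intensity scales as (d₁/d₂)², so rate at 1.10 m:
(0.311/1.10)² = 0.07993, so 492 × 0.07993 = 39.33 μSv/h.
Dose = rate × time = 39.33 μSv/h × 3.500 h = 137.7 μSv.

138 μSv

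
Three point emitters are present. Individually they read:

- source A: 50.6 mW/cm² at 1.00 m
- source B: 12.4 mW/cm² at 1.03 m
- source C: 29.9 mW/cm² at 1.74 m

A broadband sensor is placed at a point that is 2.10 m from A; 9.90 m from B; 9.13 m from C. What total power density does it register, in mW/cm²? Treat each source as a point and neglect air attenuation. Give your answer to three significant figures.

12.7 mW/cm²

Each source contributes Iᵢ·(dᵢ/rᵢ)²; contributions add.
A: 50.6 × (1.00/2.10)² = 11.47 mW/cm²
B: 12.4 × (1.03/9.90)² = 0.1342 mW/cm²
C: 29.9 × (1.74/9.13)² = 1.086 mW/cm²
Total = 11.47 + 0.1342 + 1.086 = 12.69 mW/cm².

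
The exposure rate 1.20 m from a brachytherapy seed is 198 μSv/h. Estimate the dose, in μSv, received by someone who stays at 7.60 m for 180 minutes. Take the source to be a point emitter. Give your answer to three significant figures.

14.8 μSv

Using I₁d₁² = I₂d₂², rate at 7.60 m:
(1.20/7.60)² = 0.02493, so 198 × 0.02493 = 4.936 μSv/h.
Dose = rate × time = 4.936 μSv/h × 3.000 h = 14.81 μSv.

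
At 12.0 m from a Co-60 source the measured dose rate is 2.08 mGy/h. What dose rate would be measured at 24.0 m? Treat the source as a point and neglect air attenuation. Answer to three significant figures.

0.520 mGy/h

Since intensity falls as 1/r², scaling from 12.0 m to 24.0 m:
2.08 × (12.0/24.0)² = 2.08 × 0.2500 = 0.5200 mGy/h.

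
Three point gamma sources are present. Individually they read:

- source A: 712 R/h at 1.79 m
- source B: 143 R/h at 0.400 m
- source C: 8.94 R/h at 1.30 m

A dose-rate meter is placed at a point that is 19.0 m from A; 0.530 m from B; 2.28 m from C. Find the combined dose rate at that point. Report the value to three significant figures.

Each source contributes Iᵢ·(dᵢ/rᵢ)²; contributions add.
A: 712 × (1.79/19.0)² = 6.319 R/h
B: 143 × (0.400/0.530)² = 81.45 R/h
C: 8.94 × (1.30/2.28)² = 2.906 R/h
Total = 6.319 + 81.45 + 2.906 = 90.67 R/h.

90.7 R/h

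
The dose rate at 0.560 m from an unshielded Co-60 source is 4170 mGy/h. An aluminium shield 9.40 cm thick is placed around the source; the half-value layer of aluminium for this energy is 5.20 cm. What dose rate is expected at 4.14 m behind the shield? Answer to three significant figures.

21.8 mGy/h

Distance alone: 4170 × (0.560/4.14)² = 4170 × 0.01830 = 76.31 mGy/h.
Shield: 9.40/5.20 = 1.808 half-value layers → attenuation 2^(−1.808) = 0.2856.
Combined: 76.31 × 0.2856 = 21.79 mGy/h.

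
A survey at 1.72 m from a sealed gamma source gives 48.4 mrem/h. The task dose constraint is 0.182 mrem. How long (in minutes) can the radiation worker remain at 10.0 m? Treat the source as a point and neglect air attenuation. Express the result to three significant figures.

Using I₁d₁² = I₂d₂², rate at 10.0 m:
48.4 × (1.72/10.0)² = 48.4 × 0.02958 = 1.432 mrem/h.
Stay time = 0.182 mrem ÷ 1.432 mrem/h = 0.1271 h = 7.626 min.

7.63 min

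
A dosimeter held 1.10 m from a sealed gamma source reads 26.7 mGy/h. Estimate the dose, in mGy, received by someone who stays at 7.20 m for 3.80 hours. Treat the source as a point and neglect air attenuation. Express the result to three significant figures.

2.37 mGy

Applying the 1/r² law, rate at 7.20 m:
(1.10/7.20)² = 0.02334, so 26.7 × 0.02334 = 0.6232 mGy/h.
Dose = rate × time = 0.6232 mGy/h × 3.800 h = 2.368 mGy.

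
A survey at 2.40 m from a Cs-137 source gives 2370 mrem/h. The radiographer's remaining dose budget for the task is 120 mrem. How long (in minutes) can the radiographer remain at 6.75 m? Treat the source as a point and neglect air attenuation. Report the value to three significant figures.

Since intensity falls as 1/r², rate at 6.75 m:
2370 × (2.40/6.75)² = 2370 × 0.1264 = 299.6 mrem/h.
Stay time = 120 mrem ÷ 299.6 mrem/h = 0.4005 h = 24.03 min.

24.0 min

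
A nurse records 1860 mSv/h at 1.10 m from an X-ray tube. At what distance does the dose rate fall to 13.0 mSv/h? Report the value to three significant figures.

Using I₁d₁² = I₂d₂², d₂ = d₁·√(I₁/I₂).
I₁/I₂ = 1860/13.0 = 143.1, so d₂ = 1.10 × √143.1 = 13.16 m.

13.2 m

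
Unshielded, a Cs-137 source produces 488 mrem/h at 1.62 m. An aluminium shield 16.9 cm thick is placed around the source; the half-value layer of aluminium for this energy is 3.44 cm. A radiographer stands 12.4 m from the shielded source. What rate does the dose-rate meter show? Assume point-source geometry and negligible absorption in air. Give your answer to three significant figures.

0.277 mrem/h

Distance alone: 488 × (1.62/12.4)² = 488 × 0.01707 = 8.330 mrem/h.
Shield: 16.9/3.44 = 4.913 half-value layers → attenuation 2^(−4.913) = 0.03319.
Combined: 8.330 × 0.03319 = 0.2765 mrem/h.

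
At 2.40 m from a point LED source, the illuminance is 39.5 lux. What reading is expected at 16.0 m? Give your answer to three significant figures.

Since intensity falls as 1/r², the rate at 16.0 m is
(2.40/16.0)² = 0.02250, so 39.5 × 0.02250 = 0.8887 lux.

0.889 lux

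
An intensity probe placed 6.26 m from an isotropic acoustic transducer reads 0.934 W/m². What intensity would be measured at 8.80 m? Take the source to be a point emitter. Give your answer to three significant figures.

Since intensity falls as 1/r², scaling from 6.26 m to 8.80 m:
0.934 × (6.26/8.80)² = 0.934 × 0.5060 = 0.4726 W/m².

0.473 W/m²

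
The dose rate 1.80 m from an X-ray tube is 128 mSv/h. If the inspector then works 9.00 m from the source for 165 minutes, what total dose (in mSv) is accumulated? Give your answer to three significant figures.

14.1 mSv

Using I₁d₁² = I₂d₂², rate at 9.00 m:
(1.80/9.00)² = 0.04000, so 128 × 0.04000 = 5.120 mSv/h.
Dose = rate × time = 5.120 mSv/h × 2.750 h = 14.08 mSv.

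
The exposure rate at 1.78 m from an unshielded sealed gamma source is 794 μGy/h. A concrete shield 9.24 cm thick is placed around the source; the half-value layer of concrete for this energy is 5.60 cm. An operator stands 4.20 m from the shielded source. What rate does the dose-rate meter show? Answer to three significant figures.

Distance alone: 794 × (1.78/4.20)² = 794 × 0.1796 = 142.6 μGy/h.
Shield: 9.24/5.60 = 1.650 half-value layers → attenuation 2^(−1.650) = 0.3186.
Combined: 142.6 × 0.3186 = 45.43 μGy/h.

45.4 μGy/h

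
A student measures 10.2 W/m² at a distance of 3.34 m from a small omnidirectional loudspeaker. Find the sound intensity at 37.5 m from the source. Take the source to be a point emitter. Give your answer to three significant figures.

0.0809 W/m²

By the inverse-square law, the rate at 37.5 m is
10.2 × (3.34/37.5)² = 10.2 × 0.007933 = 0.08092 W/m².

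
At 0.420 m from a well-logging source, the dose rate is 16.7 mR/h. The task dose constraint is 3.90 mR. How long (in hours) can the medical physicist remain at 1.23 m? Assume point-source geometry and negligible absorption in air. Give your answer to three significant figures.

2.00 h

Since intensity falls as 1/r², rate at 1.23 m:
(0.420/1.23)² = 0.1166, so 16.7 × 0.1166 = 1.947 mR/h.
Stay time = 3.90 mR ÷ 1.947 mR/h = 2.003 h.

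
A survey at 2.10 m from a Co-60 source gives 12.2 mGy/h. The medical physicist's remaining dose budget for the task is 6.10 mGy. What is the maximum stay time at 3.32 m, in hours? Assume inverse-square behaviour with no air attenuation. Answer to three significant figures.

1.25 h

Applying the 1/r² law, rate at 3.32 m:
(2.10/3.32)² = 0.4001, so 12.2 × 0.4001 = 4.881 mGy/h.
Stay time = 6.10 mGy ÷ 4.881 mGy/h = 1.250 h.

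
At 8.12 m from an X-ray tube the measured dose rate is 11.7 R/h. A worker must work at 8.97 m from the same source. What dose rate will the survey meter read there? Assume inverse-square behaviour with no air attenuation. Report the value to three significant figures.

Using I₁d₁² = I₂d₂², scaling from 8.12 m to 8.97 m:
(8.12/8.97)² = 0.8195, so 11.7 × 0.8195 = 9.588 R/h.

9.59 R/h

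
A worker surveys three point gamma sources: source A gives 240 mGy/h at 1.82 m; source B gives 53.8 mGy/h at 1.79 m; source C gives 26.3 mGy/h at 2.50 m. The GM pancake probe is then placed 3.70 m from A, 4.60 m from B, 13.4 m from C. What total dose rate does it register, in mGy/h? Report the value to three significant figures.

By superposition, sum each source's inverse-square contribution:
A: 240 × (1.82/3.70)² = 58.07 mGy/h
B: 53.8 × (1.79/4.60)² = 8.147 mGy/h
C: 26.3 × (2.50/13.4)² = 0.9154 mGy/h
Total = 58.07 + 8.147 + 0.9154 = 67.13 mGy/h.

67.1 mGy/h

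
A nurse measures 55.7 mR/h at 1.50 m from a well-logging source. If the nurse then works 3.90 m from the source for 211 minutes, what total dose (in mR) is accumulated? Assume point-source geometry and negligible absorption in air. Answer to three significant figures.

29.0 mR

Intensity scales as (d₁/d₂)², so rate at 3.90 m:
55.7 × (1.50/3.90)² = 55.7 × 0.1479 = 8.238 mR/h.
Dose = rate × time = 8.238 mR/h × 3.517 h = 28.97 mR.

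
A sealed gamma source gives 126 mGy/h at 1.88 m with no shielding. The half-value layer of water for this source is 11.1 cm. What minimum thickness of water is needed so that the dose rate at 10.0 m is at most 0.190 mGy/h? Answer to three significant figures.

50.5 cm

At 10.0 m, distance alone gives (1.88/10.0)² = 0.03534, so 126 × 0.03534 = 4.453 mGy/h.
Further attenuation needed: 4.453/0.190 = 23.44.
n = log₂(23.44) = 4.551 half-value layers.
Thickness = 4.551 × 11.1 cm = 50.52 cm.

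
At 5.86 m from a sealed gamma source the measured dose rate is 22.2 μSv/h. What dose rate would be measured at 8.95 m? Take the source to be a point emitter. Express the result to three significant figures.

Intensity scales as (d₁/d₂)², so scaling from 5.86 m to 8.95 m:
(5.86/8.95)² = 0.4287, so 22.2 × 0.4287 = 9.517 μSv/h.

9.52 μSv/h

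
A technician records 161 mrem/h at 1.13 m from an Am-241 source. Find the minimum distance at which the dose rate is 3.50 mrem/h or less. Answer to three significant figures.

7.66 m

Since intensity falls as 1/r², d₂ = d₁·√(I₁/I₂).
I₁/I₂ = 161/3.50 = 46.00, so d₂ = 1.13 × √46.00 = 7.664 m.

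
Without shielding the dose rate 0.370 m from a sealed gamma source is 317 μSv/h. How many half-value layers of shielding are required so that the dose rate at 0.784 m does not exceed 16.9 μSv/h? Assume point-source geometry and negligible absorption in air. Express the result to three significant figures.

At 0.784 m, distance alone gives (0.370/0.784)² = 0.2227, so 317 × 0.2227 = 70.60 μSv/h.
Further attenuation needed: 70.60/16.9 = 4.178.
n = log₂(4.178) = 2.063 half-value layers.

2.06 half-value layers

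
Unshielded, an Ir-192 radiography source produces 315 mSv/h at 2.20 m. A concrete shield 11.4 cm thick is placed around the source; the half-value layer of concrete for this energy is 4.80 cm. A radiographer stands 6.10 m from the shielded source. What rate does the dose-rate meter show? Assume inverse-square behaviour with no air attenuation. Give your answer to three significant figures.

7.90 mSv/h

Distance alone: (2.20/6.10)² = 0.1301, so 315 × 0.1301 = 40.98 mSv/h.
Shield: 11.4/4.80 = 2.375 half-value layers → attenuation 2^(−2.375) = 0.1928.
Combined: 40.98 × 0.1928 = 7.901 mSv/h.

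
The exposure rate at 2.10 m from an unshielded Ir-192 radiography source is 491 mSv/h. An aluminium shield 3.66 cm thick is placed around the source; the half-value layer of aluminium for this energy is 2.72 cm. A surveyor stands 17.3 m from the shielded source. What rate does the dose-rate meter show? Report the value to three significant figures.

2.85 mSv/h

Distance alone: (2.10/17.3)² = 0.01473, so 491 × 0.01473 = 7.232 mSv/h.
Shield: 3.66/2.72 = 1.346 half-value layers → attenuation 2^(−1.346) = 0.3934.
Combined: 7.232 × 0.3934 = 2.845 mSv/h.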